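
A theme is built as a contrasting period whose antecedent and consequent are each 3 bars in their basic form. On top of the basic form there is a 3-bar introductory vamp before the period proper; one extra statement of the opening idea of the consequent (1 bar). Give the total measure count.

10 measures

Basic contrasting period: 3 + 3 = 6 bars.
6 (basic form) + 3 (introduction) + 1 (extra statement) = 10.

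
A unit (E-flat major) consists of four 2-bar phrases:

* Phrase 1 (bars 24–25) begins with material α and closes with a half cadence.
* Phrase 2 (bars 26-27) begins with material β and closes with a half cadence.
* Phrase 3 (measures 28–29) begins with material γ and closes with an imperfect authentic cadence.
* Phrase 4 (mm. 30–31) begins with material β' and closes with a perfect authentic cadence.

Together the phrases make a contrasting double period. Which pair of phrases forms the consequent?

phrases 3 and 4

In a double period the first pair of phrases (ending half cadence) is the large antecedent and the second pair (ending perfect authentic cadence) is the large consequent; the consequent is phrases 3 and 4.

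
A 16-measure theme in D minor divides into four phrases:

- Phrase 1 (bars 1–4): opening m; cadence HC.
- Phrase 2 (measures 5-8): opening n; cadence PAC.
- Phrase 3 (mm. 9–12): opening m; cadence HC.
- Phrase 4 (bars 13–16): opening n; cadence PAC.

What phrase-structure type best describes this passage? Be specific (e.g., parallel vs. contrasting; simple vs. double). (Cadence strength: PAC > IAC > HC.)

The cadence pattern HC–PAC–HC–PAC is weak–strong twice, and phrases 3–4 restate phrases 1–2: a period heard twice, not a double period (which would end weakly at phrase 2).

repeated period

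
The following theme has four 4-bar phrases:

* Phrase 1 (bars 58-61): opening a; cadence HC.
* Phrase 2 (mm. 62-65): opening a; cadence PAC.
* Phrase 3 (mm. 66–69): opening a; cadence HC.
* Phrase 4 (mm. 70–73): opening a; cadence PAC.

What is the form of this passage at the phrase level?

The cadence pattern HC–PAC–HC–PAC is weak–strong twice, and phrases 3–4 restate phrases 1–2: a period heard twice, not a double period (which would end weakly at phrase 2).

repeated period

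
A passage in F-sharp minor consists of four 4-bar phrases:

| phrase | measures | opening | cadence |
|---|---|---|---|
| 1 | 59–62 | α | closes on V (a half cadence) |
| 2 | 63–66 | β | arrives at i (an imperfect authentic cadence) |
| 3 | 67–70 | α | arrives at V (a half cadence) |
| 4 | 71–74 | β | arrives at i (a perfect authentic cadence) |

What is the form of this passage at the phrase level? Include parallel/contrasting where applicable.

parallel double period

Four phrases in two halves: the first half (bars 59-66) ends with an imperfect authentic cadence, the second (mm. 67–74) with a perfect authentic cadence — a large antecedent–consequent pair, i.e. a double period.
Phrase 3 begins with the same material as phrase 1, making it parallel.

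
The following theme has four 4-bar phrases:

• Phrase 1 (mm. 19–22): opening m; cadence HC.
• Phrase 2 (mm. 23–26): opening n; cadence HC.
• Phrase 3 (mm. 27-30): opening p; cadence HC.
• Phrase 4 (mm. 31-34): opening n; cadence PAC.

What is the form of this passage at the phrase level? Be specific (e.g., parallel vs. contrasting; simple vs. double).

Four phrases in two halves: the first half (mm. 19-26) ends with a half cadence, the second (mm. 27–34) with a perfect authentic cadence — a large antecedent–consequent pair, i.e. a double period.
Phrase 3 begins with different material from phrase 1, making it contrasting.

contrasting double period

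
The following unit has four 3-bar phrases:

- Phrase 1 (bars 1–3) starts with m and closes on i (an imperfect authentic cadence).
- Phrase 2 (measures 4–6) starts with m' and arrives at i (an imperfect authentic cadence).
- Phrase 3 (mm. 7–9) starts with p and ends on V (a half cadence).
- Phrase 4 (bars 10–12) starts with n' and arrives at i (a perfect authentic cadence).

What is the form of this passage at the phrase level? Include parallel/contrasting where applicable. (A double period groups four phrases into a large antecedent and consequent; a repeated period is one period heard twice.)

Four phrases in two halves: the first half (mm. 1–6) ends with an imperfect authentic cadence, the second (mm. 7-12) with a perfect authentic cadence — a large antecedent–consequent pair, i.e. a double period.
Phrase 3 begins with different material from phrase 1, making it contrasting.

contrasting double period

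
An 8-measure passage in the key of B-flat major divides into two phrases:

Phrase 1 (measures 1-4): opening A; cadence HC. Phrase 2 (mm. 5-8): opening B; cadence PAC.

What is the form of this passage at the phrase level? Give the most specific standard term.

Phrase 1 ends with a half cadence (weaker) and phrase 2 with a perfect authentic cadence (stronger): antecedent + consequent = a period.
The two phrases open with different material (A / B), so the period is contrasting.

contrasting period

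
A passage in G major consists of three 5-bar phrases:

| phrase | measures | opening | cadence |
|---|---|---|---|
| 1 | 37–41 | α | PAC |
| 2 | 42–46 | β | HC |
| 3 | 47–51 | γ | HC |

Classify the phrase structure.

The final phrase closes with a half cadence, which is not stronger than the preceding half cadence; the 3 phrases lack an overall antecedent–consequent design and so form a phrase group.

phrase group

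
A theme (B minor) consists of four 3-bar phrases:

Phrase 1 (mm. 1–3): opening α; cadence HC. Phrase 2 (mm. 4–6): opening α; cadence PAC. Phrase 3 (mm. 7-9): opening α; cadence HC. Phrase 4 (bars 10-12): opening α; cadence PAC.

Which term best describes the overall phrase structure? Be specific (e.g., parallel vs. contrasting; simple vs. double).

The cadence pattern HC–PAC–HC–PAC is weak–strong twice, and phrases 3–4 restate phrases 1–2: a period heard twice, not a double period (which would end weakly at phrase 2).

repeated period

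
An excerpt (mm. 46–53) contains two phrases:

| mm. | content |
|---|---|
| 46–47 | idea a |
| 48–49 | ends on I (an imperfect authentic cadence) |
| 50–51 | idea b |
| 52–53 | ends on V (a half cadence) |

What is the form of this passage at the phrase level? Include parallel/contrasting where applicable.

The second phrase closes with a half cadence, which is not stronger than the first phrase's imperfect authentic cadence; without a weak→strong cadential pair there is no antecedent–consequent relationship, so this is a phrase group rather than a period.

phrase group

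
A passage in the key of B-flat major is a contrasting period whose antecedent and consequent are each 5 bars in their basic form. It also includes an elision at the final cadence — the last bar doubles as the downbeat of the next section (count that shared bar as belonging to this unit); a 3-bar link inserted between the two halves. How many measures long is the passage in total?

Basic contrasting period: 5 + 5 = 10 bars.
10 (basic form) + 3 (link) = 13.
The elision shares a bar with the next section but does not change this unit's count.

13 measures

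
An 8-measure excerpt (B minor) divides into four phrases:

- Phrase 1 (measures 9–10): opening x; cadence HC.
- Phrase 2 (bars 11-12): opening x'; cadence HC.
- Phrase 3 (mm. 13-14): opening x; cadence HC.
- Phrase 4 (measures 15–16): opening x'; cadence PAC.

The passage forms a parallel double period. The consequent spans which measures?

measures 13–16

In a double period the four phrases pair into a large antecedent (phrases 1–2, ending half cadence) and a large consequent (phrases 3–4, ending perfect authentic cadence). The consequent spans measures 13-16.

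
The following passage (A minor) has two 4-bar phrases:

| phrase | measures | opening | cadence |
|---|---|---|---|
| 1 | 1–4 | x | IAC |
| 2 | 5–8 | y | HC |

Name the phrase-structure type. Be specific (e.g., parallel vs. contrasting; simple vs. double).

The second phrase closes with a half cadence, which is not stronger than the first phrase's imperfect authentic cadence; without a weak→strong cadential pair there is no antecedent–consequent relationship, so this is a phrase group rather than a period.

phrase group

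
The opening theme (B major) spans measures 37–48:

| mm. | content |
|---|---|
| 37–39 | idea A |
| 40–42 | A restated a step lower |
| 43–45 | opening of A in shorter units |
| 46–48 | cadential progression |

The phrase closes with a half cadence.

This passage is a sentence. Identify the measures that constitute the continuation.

measures 43–48

After the presentation (bars 37–42), the continuation covers the fragmentation through the cadence: mm. 43–48.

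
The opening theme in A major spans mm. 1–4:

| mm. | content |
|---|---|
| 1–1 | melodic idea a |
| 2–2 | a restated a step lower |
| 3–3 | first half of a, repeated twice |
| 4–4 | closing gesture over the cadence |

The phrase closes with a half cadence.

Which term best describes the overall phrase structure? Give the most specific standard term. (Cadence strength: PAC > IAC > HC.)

sentence

Basic idea (bar 1) + its repetition (m. 2) form the presentation; fragmentation and cadence (measures 3–4) form the continuation — the 4-bar whole is a sentence.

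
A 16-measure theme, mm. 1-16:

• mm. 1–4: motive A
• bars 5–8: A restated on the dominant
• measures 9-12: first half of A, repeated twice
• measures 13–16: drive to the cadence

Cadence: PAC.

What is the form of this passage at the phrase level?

Basic idea (measures 1–4) + its repetition (bars 5–8) form the presentation; fragmentation and cadence (mm. 9–16) form the continuation — the 16-bar whole is a sentence.

sentence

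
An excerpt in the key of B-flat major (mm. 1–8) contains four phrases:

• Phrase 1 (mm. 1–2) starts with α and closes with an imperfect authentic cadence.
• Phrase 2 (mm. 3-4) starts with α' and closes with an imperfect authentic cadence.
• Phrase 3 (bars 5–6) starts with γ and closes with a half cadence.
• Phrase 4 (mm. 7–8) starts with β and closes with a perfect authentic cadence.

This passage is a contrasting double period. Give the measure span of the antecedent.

In a double period the four phrases pair into a large antecedent (phrases 1–2, ending imperfect authentic cadence) and a large consequent (phrases 3–4, ending perfect authentic cadence). The antecedent spans measures 1–4.

measures 1–4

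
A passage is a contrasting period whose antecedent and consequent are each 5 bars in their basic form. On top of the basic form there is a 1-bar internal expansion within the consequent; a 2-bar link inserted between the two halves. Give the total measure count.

13 measures

Basic contrasting period: 5 + 5 = 10 bars.
10 (basic form) + 1 (internal expansion) + 2 (link) = 13.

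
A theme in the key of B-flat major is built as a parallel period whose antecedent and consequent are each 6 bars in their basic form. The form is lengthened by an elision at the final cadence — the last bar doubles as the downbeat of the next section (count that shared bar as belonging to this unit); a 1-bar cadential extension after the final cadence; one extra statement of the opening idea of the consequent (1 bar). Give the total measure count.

14 measures

Basic parallel period: 6 + 6 = 12 bars.
12 (basic form) + 1 (cadential extension) + 1 (extra statement) = 14.
The elision shares a bar with the next section but does not change this unit's count.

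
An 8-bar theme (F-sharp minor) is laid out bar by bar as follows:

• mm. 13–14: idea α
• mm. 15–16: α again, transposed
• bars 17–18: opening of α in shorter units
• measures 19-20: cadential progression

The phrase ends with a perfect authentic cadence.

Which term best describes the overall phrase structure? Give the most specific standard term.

Basic idea (bars 13-14) + its repetition (mm. 15–16) form the presentation; fragmentation and cadence (measures 17–20) form the continuation — the 8-bar whole is a sentence.

sentence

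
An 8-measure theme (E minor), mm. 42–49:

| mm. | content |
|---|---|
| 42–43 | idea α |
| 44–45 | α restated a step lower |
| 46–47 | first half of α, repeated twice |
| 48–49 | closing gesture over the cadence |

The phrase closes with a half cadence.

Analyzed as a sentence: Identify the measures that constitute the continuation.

After the presentation (measures 42–45), the continuation covers the fragmentation through the cadence: mm. 46–49.

measures 46–49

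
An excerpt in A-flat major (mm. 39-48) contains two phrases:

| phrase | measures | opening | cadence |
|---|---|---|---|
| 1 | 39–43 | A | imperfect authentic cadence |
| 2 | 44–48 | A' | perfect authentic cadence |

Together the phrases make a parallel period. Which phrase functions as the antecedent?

phrase 1

The phrase ending with the weaker cadence (imperfect authentic cadence) is the antecedent; the one ending more conclusively (perfect authentic cadence) is the consequent. The antecedent is phrase 1.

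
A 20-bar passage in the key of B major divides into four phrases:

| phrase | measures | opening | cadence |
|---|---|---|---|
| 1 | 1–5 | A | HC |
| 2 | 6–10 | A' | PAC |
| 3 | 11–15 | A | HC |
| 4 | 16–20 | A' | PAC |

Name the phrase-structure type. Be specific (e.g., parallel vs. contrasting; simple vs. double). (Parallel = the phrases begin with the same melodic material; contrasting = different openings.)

repeated period

The cadence pattern HC–PAC–HC–PAC is weak–strong twice, and phrases 3–4 restate phrases 1–2: a period heard twice, not a double period (which would end weakly at phrase 2).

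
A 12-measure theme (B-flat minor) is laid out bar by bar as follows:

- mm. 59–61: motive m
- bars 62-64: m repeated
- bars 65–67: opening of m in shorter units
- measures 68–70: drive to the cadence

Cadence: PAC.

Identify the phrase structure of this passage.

sentence

Basic idea (mm. 59–61) + its repetition (mm. 62–64) form the presentation; fragmentation and cadence (bars 65–70) form the continuation — the 12-bar whole is a sentence.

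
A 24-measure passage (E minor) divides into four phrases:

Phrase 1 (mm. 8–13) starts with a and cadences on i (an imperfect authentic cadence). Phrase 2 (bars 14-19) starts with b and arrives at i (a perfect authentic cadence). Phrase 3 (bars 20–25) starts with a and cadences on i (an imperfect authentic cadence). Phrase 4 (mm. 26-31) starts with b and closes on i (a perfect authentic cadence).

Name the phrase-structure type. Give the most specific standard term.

The cadence pattern IAC–PAC–IAC–PAC is weak–strong twice, and phrases 3–4 restate phrases 1–2: a period heard twice, not a double period (which would end weakly at phrase 2).

repeated period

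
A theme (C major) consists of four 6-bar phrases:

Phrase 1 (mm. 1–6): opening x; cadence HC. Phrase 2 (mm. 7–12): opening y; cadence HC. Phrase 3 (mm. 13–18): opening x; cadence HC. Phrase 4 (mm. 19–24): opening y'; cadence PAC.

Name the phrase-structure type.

parallel double period

Four phrases in two halves: the first half (mm. 1-12) ends with a half cadence, the second (measures 13–24) with a perfect authentic cadence — a large antecedent–consequent pair, i.e. a double period.
Phrase 3 begins with the same material as phrase 1, making it parallel.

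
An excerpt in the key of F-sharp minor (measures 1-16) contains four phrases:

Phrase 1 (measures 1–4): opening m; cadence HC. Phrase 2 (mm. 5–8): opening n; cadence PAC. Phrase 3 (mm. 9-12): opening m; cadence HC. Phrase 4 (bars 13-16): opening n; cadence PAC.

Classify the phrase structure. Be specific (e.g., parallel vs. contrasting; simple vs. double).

repeated period

The cadence pattern HC–PAC–HC–PAC is weak–strong twice, and phrases 3–4 restate phrases 1–2: a period heard twice, not a double period (which would end weakly at phrase 2).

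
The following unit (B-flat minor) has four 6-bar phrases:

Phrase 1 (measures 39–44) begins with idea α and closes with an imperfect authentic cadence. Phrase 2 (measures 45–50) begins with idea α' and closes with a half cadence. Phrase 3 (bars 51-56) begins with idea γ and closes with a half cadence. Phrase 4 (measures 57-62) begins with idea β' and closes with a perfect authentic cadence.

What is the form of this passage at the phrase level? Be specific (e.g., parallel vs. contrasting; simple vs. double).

Four phrases in two halves: the first half (mm. 39–50) ends with a half cadence, the second (measures 51–62) with a perfect authentic cadence — a large antecedent–consequent pair, i.e. a double period.
Phrase 3 begins with different material from phrase 1, making it contrasting.

contrasting double period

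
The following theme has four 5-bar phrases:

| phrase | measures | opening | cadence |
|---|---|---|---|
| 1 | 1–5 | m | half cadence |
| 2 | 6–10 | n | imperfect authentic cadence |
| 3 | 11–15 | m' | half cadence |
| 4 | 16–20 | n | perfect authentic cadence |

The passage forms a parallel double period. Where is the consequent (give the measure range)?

In a double period the four phrases pair into a large antecedent (phrases 1–2, ending imperfect authentic cadence) and a large consequent (phrases 3–4, ending perfect authentic cadence). The consequent spans bars 11–20.

measures 11–20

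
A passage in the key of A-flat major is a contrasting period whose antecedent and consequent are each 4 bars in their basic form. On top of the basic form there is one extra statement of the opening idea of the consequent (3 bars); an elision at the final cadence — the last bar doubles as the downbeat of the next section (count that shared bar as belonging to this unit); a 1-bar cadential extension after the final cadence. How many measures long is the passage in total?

12 measures

Basic contrasting period: 4 + 4 = 8 bars.
8 (basic form) + 3 (extra statement) + 1 (cadential extension) = 12.
The elision shares a bar with the next section but does not change this unit's count.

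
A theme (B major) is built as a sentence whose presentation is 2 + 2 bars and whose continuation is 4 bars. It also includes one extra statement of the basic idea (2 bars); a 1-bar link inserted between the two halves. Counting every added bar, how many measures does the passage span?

11 measures

Basic sentence: 2 + 2 + 4 = 8 bars.
8 (basic form) + 2 (extra statement) + 1 (link) = 11.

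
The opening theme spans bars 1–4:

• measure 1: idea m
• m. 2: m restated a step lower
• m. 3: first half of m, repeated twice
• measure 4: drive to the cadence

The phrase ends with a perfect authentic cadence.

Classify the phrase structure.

Basic idea (m. 1) + its repetition (m. 2) form the presentation; fragmentation and cadence (mm. 3–4) form the continuation — the 4-bar whole is a sentence.

sentence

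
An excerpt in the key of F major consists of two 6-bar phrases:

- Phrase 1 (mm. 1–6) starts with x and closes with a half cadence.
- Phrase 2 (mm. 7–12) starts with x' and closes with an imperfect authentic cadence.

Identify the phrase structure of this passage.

Phrase 1 ends with a half cadence (weaker) and phrase 2 with an imperfect authentic cadence (stronger): antecedent + consequent = a period.
The two phrases open with the same material (x / x'), so the period is parallel.

parallel period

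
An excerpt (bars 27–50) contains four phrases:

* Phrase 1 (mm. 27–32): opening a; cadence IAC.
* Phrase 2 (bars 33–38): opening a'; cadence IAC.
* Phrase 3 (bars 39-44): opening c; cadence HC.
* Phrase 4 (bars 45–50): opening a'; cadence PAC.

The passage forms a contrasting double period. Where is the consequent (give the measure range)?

In a double period the four phrases pair into a large antecedent (phrases 1–2, ending imperfect authentic cadence) and a large consequent (phrases 3–4, ending perfect authentic cadence). The consequent spans mm. 39–50.

measures 39–50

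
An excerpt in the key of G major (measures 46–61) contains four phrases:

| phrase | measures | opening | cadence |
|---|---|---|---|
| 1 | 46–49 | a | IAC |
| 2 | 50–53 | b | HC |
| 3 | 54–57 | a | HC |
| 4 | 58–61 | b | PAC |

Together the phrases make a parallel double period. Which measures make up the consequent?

measures 54–61

In a double period the first pair of phrases (ending half cadence) is the large antecedent and the second pair (ending perfect authentic cadence) is the large consequent; the consequent is measures 54–61.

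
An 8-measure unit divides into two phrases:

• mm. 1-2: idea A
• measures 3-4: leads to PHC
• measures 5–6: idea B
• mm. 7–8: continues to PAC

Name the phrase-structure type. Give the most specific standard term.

contrasting period

Phrase 1 ends with a Phrygian half cadence (weaker) and phrase 2 with a perfect authentic cadence (stronger): antecedent + consequent = a period.
The two phrases open with different material (A / B), so the period is contrasting.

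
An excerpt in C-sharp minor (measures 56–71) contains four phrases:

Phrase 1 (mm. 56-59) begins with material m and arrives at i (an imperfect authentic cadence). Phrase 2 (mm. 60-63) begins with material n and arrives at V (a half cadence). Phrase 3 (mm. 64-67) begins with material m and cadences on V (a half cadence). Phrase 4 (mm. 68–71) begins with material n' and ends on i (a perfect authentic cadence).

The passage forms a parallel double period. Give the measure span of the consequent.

measures 64–71

In a double period the first pair of phrases (ending half cadence) is the large antecedent and the second pair (ending perfect authentic cadence) is the large consequent; the consequent is measures 64–71.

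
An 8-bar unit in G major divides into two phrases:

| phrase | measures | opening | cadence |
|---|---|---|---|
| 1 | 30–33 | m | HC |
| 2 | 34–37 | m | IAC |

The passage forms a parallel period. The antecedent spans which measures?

The antecedent is the phrase ending with the weaker cadence (half cadence, phrase 1) and the consequent the one ending more conclusively (imperfect authentic cadence, phrase 2); the antecedent is measures 30-33.

measures 30–33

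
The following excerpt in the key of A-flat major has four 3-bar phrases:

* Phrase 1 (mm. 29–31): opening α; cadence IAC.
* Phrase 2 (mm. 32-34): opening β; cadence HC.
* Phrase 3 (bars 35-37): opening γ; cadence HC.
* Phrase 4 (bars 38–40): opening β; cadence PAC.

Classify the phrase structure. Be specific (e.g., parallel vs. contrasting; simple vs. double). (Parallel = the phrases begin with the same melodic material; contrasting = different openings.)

Four phrases in two halves: the first half (bars 29-34) ends with a half cadence, the second (mm. 35-40) with a perfect authentic cadence — a large antecedent–consequent pair, i.e. a double period.
Phrase 3 begins with different material from phrase 1, making it contrasting.

contrasting double period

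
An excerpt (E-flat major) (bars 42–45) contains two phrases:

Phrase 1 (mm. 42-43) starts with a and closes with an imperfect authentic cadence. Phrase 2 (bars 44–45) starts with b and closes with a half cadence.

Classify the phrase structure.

The second phrase closes with a half cadence, which is not stronger than the first phrase's imperfect authentic cadence; without a weak→strong cadential pair there is no antecedent–consequent relationship, so this is a phrase group rather than a period.

phrase group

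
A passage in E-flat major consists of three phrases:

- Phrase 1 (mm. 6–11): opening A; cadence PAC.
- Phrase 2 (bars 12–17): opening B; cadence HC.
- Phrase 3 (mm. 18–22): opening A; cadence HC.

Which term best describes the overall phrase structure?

The final phrase closes with a half cadence, which is not stronger than the preceding half cadence; the 3 phrases lack an overall antecedent–consequent design and so form a phrase group.

phrase group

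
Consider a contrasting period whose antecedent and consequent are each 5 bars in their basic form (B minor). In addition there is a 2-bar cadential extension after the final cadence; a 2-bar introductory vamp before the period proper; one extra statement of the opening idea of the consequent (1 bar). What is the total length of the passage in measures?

15 measures

Basic contrasting period: 5 + 5 = 10 bars.
10 (basic form) + 2 (cadential extension) + 2 (introduction) + 1 (extra statement) = 15.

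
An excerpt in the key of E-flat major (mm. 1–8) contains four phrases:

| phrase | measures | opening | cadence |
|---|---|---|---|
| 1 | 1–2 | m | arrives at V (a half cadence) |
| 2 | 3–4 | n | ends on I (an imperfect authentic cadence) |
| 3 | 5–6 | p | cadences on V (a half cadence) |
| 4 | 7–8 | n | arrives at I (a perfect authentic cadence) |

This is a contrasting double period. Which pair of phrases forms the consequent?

In a double period the first pair of phrases (ending imperfect authentic cadence) is the large antecedent and the second pair (ending perfect authentic cadence) is the large consequent; the consequent is phrases 3 and 4.

phrases 3 and 4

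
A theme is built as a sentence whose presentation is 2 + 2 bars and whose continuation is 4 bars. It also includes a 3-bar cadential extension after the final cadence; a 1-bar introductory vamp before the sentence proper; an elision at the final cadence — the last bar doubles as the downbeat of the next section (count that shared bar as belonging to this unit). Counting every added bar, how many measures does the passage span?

Basic sentence: 2 + 2 + 4 = 8 bars.
8 (basic form) + 3 (cadential extension) + 1 (introduction) = 12.
The elision shares a bar with the next section but does not change this unit's count.

12 measures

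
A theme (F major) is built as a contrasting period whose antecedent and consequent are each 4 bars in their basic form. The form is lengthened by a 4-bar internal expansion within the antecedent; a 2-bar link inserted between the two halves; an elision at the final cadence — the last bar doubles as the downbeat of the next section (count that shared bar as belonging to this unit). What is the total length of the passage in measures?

Basic contrasting period: 4 + 4 = 8 bars.
8 (basic form) + 4 (internal expansion) + 2 (link) = 14.
The elision shares a bar with the next section but does not change this unit's count.

14 measures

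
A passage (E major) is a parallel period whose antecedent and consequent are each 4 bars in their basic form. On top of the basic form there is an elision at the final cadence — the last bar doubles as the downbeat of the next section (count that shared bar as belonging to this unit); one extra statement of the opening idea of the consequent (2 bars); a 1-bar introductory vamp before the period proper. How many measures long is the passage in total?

Basic parallel period: 4 + 4 = 8 bars.
8 (basic form) + 2 (extra statement) + 1 (introduction) = 11.
The elision shares a bar with the next section but does not change this unit's count.

11 measures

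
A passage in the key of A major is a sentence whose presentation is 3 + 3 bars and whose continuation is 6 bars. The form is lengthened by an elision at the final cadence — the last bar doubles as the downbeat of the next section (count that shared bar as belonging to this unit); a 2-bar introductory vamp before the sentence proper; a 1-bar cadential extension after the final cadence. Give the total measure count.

15 measures

Basic sentence: 3 + 3 + 6 = 12 bars.
12 (basic form) + 2 (introduction) + 1 (cadential extension) = 15.
The elision shares a bar with the next section but does not change this unit's count.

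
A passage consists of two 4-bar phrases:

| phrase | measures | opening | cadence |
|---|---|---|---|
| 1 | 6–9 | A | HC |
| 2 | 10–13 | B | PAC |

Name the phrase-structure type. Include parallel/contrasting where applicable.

Phrase 1 ends with a half cadence (weaker) and phrase 2 with a perfect authentic cadence (stronger): antecedent + consequent = a period.
The two phrases open with different material (A / B), so the period is contrasting.

contrasting period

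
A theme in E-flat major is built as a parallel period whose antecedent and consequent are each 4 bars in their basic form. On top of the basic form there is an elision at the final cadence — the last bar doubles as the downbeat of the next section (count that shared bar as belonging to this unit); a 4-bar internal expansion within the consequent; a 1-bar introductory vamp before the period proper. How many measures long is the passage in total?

13 measures

Basic parallel period: 4 + 4 = 8 bars.
8 (basic form) + 4 (internal expansion) + 1 (introduction) = 13.
The elision shares a bar with the next section but does not change this unit's count.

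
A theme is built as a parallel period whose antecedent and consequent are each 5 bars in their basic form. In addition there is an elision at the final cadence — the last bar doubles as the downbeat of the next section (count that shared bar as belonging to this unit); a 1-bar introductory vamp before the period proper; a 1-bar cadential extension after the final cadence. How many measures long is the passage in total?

12 measures

Basic parallel period: 5 + 5 = 10 bars.
10 (basic form) + 1 (introduction) + 1 (cadential extension) = 12.
The elision shares a bar with the next section but does not change this unit's count.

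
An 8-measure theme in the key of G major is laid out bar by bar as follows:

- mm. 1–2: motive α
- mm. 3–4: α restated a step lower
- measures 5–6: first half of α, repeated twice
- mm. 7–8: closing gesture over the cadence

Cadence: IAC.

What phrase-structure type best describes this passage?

Basic idea (measures 1–2) + its repetition (measures 3–4) form the presentation; fragmentation and cadence (measures 5–8) form the continuation — the 8-bar whole is a sentence.

sentence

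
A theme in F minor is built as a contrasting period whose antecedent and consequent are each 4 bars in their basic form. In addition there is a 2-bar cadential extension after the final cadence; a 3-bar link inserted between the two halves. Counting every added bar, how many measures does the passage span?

Basic contrasting period: 4 + 4 = 8 bars.
8 (basic form) + 2 (cadential extension) + 3 (link) = 13.

13 measures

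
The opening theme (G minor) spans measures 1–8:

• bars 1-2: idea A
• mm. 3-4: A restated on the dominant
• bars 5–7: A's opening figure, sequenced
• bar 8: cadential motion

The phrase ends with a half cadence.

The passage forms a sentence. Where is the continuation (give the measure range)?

After the presentation (measures 1–4), the continuation covers the fragmentation through the cadence: mm. 5-8.

measures 5–8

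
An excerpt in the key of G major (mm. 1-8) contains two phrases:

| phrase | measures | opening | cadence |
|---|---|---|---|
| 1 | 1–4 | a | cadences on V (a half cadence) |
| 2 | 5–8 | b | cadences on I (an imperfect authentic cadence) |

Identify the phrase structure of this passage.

contrasting period

Phrase 1 ends with a half cadence (weaker) and phrase 2 with an imperfect authentic cadence (stronger): antecedent + consequent = a period.
The two phrases open with different material (a / b), so the period is contrasting.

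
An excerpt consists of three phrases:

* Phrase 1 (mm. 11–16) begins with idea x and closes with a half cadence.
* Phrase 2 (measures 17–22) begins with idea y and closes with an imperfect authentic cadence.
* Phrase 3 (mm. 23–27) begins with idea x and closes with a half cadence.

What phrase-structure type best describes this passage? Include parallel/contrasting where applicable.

The final phrase closes with a half cadence, which is not stronger than the preceding imperfect authentic cadence; the 3 phrases lack an overall antecedent–consequent design and so form a phrase group.

phrase group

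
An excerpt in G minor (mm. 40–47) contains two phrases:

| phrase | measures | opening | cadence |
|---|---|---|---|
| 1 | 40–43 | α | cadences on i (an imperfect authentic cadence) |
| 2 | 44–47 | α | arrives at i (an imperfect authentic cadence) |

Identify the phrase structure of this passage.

Both phrases have the same opening (α) and the same cadence (imperfect authentic cadence): the second is a restatement, not a consequent, so this is a repeated phrase rather than a period.

repeated phrase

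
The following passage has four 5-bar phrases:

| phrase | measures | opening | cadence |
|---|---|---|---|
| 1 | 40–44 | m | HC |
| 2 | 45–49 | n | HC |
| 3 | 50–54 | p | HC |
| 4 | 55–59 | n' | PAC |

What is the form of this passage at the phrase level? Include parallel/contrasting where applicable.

contrasting double period

Four phrases in two halves: the first half (bars 40-49) ends with a half cadence, the second (mm. 50-59) with a perfect authentic cadence — a large antecedent–consequent pair, i.e. a double period.
Phrase 3 begins with different material from phrase 1, making it contrasting.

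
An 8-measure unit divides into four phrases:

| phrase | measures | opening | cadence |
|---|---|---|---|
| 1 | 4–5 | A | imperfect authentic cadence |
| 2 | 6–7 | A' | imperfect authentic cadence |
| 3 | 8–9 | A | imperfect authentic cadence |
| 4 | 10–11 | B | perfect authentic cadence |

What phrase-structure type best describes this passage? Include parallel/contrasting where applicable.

Four phrases in two halves: the first half (mm. 4–7) ends with an imperfect authentic cadence, the second (measures 8–11) with a perfect authentic cadence — a large antecedent–consequent pair, i.e. a double period.
Phrase 3 begins with the same material as phrase 1, making it parallel.

parallel double period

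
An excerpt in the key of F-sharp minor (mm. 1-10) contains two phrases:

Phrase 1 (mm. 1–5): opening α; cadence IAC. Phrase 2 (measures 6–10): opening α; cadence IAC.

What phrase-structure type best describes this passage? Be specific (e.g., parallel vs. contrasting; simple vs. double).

repeated phrase

Both phrases have the same opening (α) and the same cadence (imperfect authentic cadence): the second is a restatement, not a consequent, so this is a repeated phrase rather than a period.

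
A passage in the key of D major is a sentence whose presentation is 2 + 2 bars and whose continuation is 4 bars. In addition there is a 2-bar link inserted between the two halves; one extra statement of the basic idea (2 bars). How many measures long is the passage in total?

Basic sentence: 2 + 2 + 4 = 8 bars.
8 (basic form) + 2 (link) + 2 (extra statement) = 12.

12 measures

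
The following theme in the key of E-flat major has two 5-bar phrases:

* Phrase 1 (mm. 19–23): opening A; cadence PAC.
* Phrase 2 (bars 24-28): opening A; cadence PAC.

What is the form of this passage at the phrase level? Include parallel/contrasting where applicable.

Both phrases have the same opening (A) and the same cadence (perfect authentic cadence): the second is a restatement, not a consequent, so this is a repeated phrase rather than a period.

repeated phrase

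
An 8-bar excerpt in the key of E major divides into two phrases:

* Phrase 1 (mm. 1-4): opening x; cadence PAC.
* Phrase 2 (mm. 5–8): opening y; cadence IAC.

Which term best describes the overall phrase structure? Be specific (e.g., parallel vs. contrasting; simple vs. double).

phrase group

The second phrase closes with an imperfect authentic cadence, which is not stronger than the first phrase's perfect authentic cadence; without a weak→strong cadential pair there is no antecedent–consequent relationship, so this is a phrase group rather than a period.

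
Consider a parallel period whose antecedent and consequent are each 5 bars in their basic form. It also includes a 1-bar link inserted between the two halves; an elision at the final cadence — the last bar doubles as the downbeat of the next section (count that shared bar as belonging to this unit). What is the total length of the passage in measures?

Basic parallel period: 5 + 5 = 10 bars.
10 (basic form) + 1 (link) = 11.
The elision shares a bar with the next section but does not change this unit's count.

11 measures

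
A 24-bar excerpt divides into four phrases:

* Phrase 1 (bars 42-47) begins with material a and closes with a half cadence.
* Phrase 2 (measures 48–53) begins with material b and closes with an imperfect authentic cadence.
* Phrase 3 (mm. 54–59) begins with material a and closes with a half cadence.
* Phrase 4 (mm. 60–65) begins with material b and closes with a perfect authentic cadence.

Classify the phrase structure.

parallel double period

Four phrases in two halves: the first half (measures 42–53) ends with an imperfect authentic cadence, the second (mm. 54–65) with a perfect authentic cadence — a large antecedent–consequent pair, i.e. a double period.
Phrase 3 begins with the same material as phrase 1, making it parallel.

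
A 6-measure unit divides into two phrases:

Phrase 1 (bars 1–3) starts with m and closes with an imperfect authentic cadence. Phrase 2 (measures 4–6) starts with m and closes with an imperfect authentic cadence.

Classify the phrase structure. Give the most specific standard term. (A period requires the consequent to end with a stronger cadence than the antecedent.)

Both phrases have the same opening (m) and the same cadence (imperfect authentic cadence): the second is a restatement, not a consequent, so this is a repeated phrase rather than a period.

repeated phrase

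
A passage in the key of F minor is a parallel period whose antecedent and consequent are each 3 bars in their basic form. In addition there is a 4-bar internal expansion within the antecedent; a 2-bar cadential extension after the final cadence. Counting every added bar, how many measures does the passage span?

12 measures

Basic parallel period: 3 + 3 = 6 bars.
6 (basic form) + 4 (internal expansion) + 2 (cadential extension) = 12.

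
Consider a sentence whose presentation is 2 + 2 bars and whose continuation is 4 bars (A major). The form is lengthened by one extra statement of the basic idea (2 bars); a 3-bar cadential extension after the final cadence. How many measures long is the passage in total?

Basic sentence: 2 + 2 + 4 = 8 bars.
8 (basic form) + 2 (extra statement) + 3 (cadential extension) = 13.

13 measures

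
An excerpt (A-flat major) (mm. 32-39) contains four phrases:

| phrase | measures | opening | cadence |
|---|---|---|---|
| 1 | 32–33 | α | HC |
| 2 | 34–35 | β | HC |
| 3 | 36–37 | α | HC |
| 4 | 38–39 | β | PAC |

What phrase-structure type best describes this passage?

parallel double period

Four phrases in two halves: the first half (measures 32–35) ends with a half cadence, the second (bars 36–39) with a perfect authentic cadence — a large antecedent–consequent pair, i.e. a double period.
Phrase 3 begins with the same material as phrase 1, making it parallel.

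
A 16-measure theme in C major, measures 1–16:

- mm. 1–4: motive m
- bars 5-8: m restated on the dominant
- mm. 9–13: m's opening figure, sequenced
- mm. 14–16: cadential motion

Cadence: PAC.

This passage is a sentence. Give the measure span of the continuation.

measures 9–16

After the presentation (mm. 1–8), the continuation covers the fragmentation through the cadence: measures 9-16.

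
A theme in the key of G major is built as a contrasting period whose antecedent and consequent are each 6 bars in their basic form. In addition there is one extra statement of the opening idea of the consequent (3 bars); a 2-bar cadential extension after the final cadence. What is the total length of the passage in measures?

17 measures

Basic contrasting period: 6 + 6 = 12 bars.
12 (basic form) + 3 (extra statement) + 2 (cadential extension) = 17.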